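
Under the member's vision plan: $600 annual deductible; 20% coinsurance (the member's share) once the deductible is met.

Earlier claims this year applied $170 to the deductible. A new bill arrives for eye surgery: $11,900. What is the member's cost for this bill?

$2,724

Deductible still to meet: $600 − $170 = $430.
The remaining $11,470 (= $11,900 − $430) moves to coinsurance.
Coinsurance: $11,470 × 20% = $2,294.
That puts the member's cost at $430 + $2,294 = $2,724.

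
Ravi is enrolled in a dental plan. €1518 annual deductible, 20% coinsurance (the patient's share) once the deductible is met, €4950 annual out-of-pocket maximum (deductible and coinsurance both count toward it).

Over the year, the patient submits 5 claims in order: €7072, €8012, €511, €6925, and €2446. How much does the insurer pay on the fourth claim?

€6308.40

#1 (€7072): deductible takes €1518, €5554 remains; coinsurance €5554 × 20% = €1110.80. Patient pays €2628.80; OOP now €2628.80. Plan pays €7072 − €2628.80 = €4443.20.
#2 (€8012): deductible already satisfied, so patient's share is 20% × €8012 = €1602.40. Patient owes €1602.40 (running OOP €4231.20). Plan pays €8012 − €1602.40 = €6409.60.
#3 (€511): deductible met; 20% of €511 = €102.20. Patient owes €102.20 (running OOP €4333.40). Plan pays €511 − €102.20 = €408.80.
#4 (€6925): 20% coinsurance on €6925 = €1385. OOP would hit €5718.40 > €4950, so the cap limits the patient to €4950 − €4333.40 = €616.60. Plan pays €6925 − €616.60 = €6308.40.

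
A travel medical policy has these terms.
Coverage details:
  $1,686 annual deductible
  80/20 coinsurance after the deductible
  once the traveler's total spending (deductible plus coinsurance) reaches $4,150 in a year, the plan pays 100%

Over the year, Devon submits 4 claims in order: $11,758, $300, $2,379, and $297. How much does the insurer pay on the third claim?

Bill 1, $11,758: $1,686 to deductible, leaving $10,072; 20% of $10,072 = $2,014.40. Traveler pays $3,700.40; OOP now $3,700.40. Plan pays $11,758 − $3,700.40 = $8,057.60.
Bill 2, $300: deductible met; 20% of $300 = $60. Traveler owes $60 (running OOP $3,760.40). Insurer: $300 − $60 = $240.
Bill 3, $2,379: 20% coinsurance on $2,379 = $475.80. Adding that to $3,760.40 gives $4,236.20, past the $4,150 cap; traveler pays only $4,150 − $3,760.40 = $389.60. Insurer: $2,379 − $389.60 = $1,989.40.

$1,989.40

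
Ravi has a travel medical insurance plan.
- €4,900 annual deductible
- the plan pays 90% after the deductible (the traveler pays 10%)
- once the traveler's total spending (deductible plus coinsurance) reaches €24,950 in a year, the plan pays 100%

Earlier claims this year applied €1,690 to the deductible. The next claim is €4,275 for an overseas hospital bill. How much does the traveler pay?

Remaining deductible: €4,900 − €1,690 = €3,210.
The remaining €1,065 (= €4,275 − €3,210) moves to coinsurance.
Coinsurance: €1,065 × 10% = €106.50.
Traveler responsibility before any cap: €3,210 + €106.50 = €3,316.50.
Total out-of-pocket so far would be €1,690 + €3,316.50 = €5,006.50, below the €24,950 cap — no reduction.

€3,316.50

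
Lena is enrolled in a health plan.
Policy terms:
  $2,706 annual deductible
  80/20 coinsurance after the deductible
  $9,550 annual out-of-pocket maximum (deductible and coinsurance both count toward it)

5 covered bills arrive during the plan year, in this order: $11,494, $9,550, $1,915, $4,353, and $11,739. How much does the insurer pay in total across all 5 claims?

Bill 1, $11,494: $2,706 to deductible, leaving $8,788; patient's 20% is $1,757.60. Patient owes $4,463.60 (running OOP $4,463.60). Insurer: $11,494 − $4,463.60 = $7,030.40.
Bill 2, $9,550: 20% coinsurance on $9,550 = $1,910. Patient pays $1,910; OOP now $6,373.60. Plan pays $9,550 − $1,910 = $7,640.
Bill 3, $1,915: deductible met; 20% of $1,915 = $383. Patient pays $383; OOP now $6,756.60. Insurer: $1,915 − $383 = $1,532.
Bill 4, $4,353: deductible already satisfied, so patient's share is 20% × $4,353 = $870.60. Patient owes $870.60 (running OOP $7,627.20). Insurer: $4,353 − $870.60 = $3,482.40.
Bill 5, $11,739: deductible already satisfied, so patient's share is 20% × $11,739 = $2,347.80. OOP would hit $9,975 > $9,550, so the cap limits the patient to $9,550 − $7,627.20 = $1,922.80. Plan pays $11,739 − $1,922.80 = $9,816.20.
Insurer total = bills − patient's total = $39,051 − $9,550 = $29,501.

$29,501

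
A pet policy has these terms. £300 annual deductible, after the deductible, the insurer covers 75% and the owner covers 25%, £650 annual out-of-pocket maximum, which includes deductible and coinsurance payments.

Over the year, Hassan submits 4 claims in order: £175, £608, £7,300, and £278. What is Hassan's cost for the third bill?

Bill 1, £175: fully absorbed by the deductible. Owner owes £175 (running OOP £175).
Bill 2, £608: deductible takes £125, £483 remains; 25% of £483 = £120.75. Owner owes £245.75 (running OOP £420.75).
Bill 3, £7,300: 25% coinsurance on £7,300 = £1,825. That would push OOP to £2,245.75, over the £650 cap, so owner pays £650 − £420.75 = £229.25.

£229.25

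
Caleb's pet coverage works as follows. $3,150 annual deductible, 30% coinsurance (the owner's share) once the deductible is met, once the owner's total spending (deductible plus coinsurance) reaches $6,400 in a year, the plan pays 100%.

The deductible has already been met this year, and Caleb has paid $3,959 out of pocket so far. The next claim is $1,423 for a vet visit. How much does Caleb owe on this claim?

With the deductible met, the entire $1,423 is subject to coinsurance.
30% of $1,423 = $426.90 falls to the owner.
Year-to-date out-of-pocket becomes $3,959 + $426.90 = $4,385.90, still under the $6,400 maximum, so no cap applies.

$426.90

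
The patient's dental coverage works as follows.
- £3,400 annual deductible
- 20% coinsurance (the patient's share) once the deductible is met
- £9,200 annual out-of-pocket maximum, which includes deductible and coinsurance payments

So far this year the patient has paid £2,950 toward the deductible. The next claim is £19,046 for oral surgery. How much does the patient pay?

Deductible still to meet: £3,400 − £2,950 = £450.
That leaves £19,046 − £450 = £18,596 for coinsurance.
Coinsurance: £18,596 × 20% = £3,719.20.
Patient responsibility before any cap: £450 + £3,719.20 = £4,169.20.
Cumulative spending £2,950 + £4,169.20 = £7,119.20 stays under the £9,200 maximum.

£4,169.20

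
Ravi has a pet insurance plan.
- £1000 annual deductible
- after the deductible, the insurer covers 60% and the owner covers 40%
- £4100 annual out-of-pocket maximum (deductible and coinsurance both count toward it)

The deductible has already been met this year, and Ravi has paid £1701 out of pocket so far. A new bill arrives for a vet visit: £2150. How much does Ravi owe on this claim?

£860

With the deductible met, the entire £2150 is subject to coinsurance.
Owner's 40% share of £2150 is £860.
Total out-of-pocket so far would be £1701 + £860 = £2561, below the £4100 cap — no reduction.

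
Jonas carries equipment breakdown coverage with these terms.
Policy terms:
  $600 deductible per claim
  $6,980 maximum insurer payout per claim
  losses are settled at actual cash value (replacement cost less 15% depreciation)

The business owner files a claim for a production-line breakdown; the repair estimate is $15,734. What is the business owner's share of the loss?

$8,754

At 15% depreciation, ACV = $15,734 − $2,360.10 = $13,373.90.
Less the $600 deductible: $13,373.90 − $600 = $12,773.90.
The $6,980 per-incident cap binds; insurer pays $6,980.
Out of pocket: $15,734 − $6,980 = $8,754.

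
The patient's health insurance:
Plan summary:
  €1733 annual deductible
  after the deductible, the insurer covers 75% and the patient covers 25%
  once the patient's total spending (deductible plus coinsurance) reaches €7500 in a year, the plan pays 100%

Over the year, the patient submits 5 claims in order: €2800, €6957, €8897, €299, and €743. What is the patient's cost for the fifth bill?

€185.75

Claim 1 (€2800): €1733 finishes the deductible; €1067 goes to coinsurance; coinsurance €1067 × 25% = €266.75. Patient owes €1999.75 (running OOP €1999.75).
Claim 2 (€6957): deductible met; 25% of €6957 = €1739.25. Patient pays €1739.25; OOP now €3739.
Claim 3 (€8897): deductible already satisfied, so patient's share is 25% × €8897 = €2224.25. Cost to patient: €2224.25. OOP to date €5963.25.
Claim 4 (€299): deductible met; 25% of €299 = €74.75. Patient owes €74.75 (running OOP €6038).
Claim 5 (€743): 25% coinsurance on €743 = €185.75. Cost to patient: €185.75. OOP to date €6223.75.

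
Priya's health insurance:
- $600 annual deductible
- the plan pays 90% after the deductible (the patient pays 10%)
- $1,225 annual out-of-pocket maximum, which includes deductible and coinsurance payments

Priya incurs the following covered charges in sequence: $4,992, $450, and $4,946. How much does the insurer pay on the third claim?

$4,805.20

Bill 1, $4,992: $600 finishes the deductible; $4,392 goes to coinsurance; 10% of $4,392 = $439.20. Cost to patient: $1,039.20. OOP to date $1,039.20. Insurer: $4,992 − $1,039.20 = $3,952.80.
Bill 2, $450: deductible already satisfied, so patient's share is 10% × $450 = $45. Patient owes $45 (running OOP $1,084.20). Insurer: $450 − $45 = $405.
Bill 3, $4,946: deductible already satisfied, so patient's share is 10% × $4,946 = $494.60. OOP would hit $1,578.80 > $1,225, so the cap limits the patient to $1,225 − $1,084.20 = $140.80. Insurer: $4,946 − $140.80 = $4,805.20.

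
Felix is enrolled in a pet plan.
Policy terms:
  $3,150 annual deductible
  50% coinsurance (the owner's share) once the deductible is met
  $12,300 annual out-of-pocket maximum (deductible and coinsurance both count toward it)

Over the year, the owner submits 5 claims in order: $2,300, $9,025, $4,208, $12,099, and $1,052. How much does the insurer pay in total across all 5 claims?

$16,384

Claim 1 ($2,300): all of it applies to the deductible. Owner pays $2,300; OOP now $2,300. Insurer: $2,300 − $2,300 = $0.
Claim 2 ($9,025): deductible takes $850, $8,175 remains; owner's 50% is $4,087.50. Cost to owner: $4,937.50. OOP to date $7,237.50. Plan pays $9,025 − $4,937.50 = $4,087.50.
Claim 3 ($4,208): deductible met; 50% of $4,208 = $2,104. Owner pays $2,104; OOP now $9,341.50. Insurer: $4,208 − $2,104 = $2,104.
Claim 4 ($12,099): deductible met; 50% of $12,099 = $6,049.50. Adding that to $9,341.50 gives $15,391, past the $12,300 cap; owner pays only $12,300 − $9,341.50 = $2,958.50. Plan pays $12,099 − $2,958.50 = $9,140.50.
Claim 5 ($1,052): deductible already satisfied, so owner's share is 50% × $1,052 = $526. Adding that to $12,300 gives $12,826, past the $12,300 cap; owner pays only $12,300 − $12,300 = $0. Insurer: $1,052 − $0 = $1,052.
Insurer total = bills − owner's total = $28,684 − $12,300 = $16,384.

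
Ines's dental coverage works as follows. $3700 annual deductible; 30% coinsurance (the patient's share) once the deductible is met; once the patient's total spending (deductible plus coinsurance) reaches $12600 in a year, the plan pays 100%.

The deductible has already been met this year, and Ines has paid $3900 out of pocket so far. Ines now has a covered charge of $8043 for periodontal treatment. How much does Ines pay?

The deductible is already satisfied, so the full bill goes to coinsurance.
30% of $8043 = $2412.90 falls to the patient.
Cumulative spending $3900 + $2412.90 = $6312.90 stays under the $12600 maximum.

$2412.90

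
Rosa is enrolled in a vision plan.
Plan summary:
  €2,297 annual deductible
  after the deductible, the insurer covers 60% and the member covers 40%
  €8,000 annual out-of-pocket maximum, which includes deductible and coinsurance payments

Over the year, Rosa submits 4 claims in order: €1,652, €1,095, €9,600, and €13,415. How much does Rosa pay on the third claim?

Claim 1 — €1,652: entire amount goes to the deductible. Cost to member: €1,652. OOP to date €1,652.
Claim 2 — €1,095: €645 finishes the deductible; €450 goes to coinsurance; 40% of €450 = €180. Member pays €825; OOP now €2,477.
Claim 3 — €9,600: deductible already satisfied, so member's share is 40% × €9,600 = €3,840. Member owes €3,840 (running OOP €6,317).

€3,840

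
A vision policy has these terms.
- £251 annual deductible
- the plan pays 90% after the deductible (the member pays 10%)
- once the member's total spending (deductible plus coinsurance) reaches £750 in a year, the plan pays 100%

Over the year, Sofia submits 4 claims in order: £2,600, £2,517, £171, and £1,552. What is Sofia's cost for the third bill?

#1 (£2,600): £251 to deductible, leaving £2,349; coinsurance £2,349 × 10% = £234.90. Cost to member: £485.90. OOP to date £485.90.
#2 (£2,517): 10% coinsurance on £2,517 = £251.70. Member owes £251.70 (running OOP £737.60).
#3 (£171): deductible already satisfied, so member's share is 10% × £171 = £17.10. OOP would hit £754.70 > £750, so the cap limits the member to £750 − £737.60 = £12.40.

£12.40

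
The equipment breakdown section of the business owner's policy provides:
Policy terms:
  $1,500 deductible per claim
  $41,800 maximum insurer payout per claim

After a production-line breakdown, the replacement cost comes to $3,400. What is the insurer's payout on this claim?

$1,900

Less the $1,500 deductible: $3,400 − $1,500 = $1,900.
That's under the $41,800 cap, so the insurer reimburses the full $1,900.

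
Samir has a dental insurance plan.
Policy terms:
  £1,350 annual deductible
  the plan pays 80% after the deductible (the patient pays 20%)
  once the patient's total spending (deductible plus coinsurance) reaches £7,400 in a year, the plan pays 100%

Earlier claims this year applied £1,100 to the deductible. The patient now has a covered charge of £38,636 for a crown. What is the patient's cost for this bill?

Remaining deductible: £1,350 − £1,100 = £250.
That leaves £38,636 − £250 = £38,386 for coinsurance.
Patient's 20% share of £38,386 is £7,677.20.
That puts the patient's cost at £250 + £7,677.20 = £7,927.20 before any cap.
Year-to-date out-of-pocket would reach £1,100 + £7,927.20 = £9,027.20, above the £7,400 maximum, so the patient pays only £7,400 − £1,100 = £6,300.

£6,300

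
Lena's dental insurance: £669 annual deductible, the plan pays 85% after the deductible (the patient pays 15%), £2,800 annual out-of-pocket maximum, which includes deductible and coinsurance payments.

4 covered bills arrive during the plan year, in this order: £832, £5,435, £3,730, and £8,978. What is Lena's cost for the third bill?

Claim 1 (£832): deductible takes £669, £163 remains; patient's 15% is £24.45. Patient owes £693.45 (running OOP £693.45).
Claim 2 (£5,435): deductible met; 15% of £5,435 = £815.25. Patient owes £815.25 (running OOP £1,508.70).
Claim 3 (£3,730): 15% coinsurance on £3,730 = £559.50. Patient pays £559.50; OOP now £2,068.20.

£559.50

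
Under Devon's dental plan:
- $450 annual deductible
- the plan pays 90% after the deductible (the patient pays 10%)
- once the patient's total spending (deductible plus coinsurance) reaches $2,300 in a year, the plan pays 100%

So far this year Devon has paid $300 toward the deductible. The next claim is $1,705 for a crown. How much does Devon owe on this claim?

$305.50

$300 of the $450 deductible is already met, leaving $150.
After the $150 deductible portion, $1,705 − $150 = $1,555 is subject to coinsurance.
Patient's 10% share of $1,555 is $155.50.
So the patient owes $150 + $155.50 = $305.50 before any cap.
Year-to-date out-of-pocket becomes $300 + $305.50 = $605.50, still under the $2,300 maximum, so no cap applies.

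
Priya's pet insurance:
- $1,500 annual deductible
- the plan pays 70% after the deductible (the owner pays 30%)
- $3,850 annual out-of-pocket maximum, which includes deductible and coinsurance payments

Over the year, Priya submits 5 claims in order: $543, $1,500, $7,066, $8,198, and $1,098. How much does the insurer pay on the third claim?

$4,946.20

Claim 1 ($543): entire amount goes to the deductible. Cost to owner: $543. OOP to date $543. Insurer: $543 − $543 = $0.
Claim 2 ($1,500): $957 to deductible, leaving $543; coinsurance $543 × 30% = $162.90. Owner pays $1,119.90; OOP now $1,662.90. Plan pays $1,500 − $1,119.90 = $380.10.
Claim 3 ($7,066): deductible already satisfied, so owner's share is 30% × $7,066 = $2,119.80. Owner pays $2,119.80; OOP now $3,782.70. Insurer: $7,066 − $2,119.80 = $4,946.20.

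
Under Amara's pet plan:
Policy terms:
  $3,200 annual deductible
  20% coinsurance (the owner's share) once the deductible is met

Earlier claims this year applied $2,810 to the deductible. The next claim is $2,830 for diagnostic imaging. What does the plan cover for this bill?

$2,810 of the $3,200 deductible is already met, leaving $390.
The remaining $2,440 (= $2,830 − $390) moves to coinsurance.
Coinsurance: $2,440 × 20% = $488.
That puts the owner's cost at $390 + $488 = $878.
The plan picks up $2,830 − $878 = $1,952.

$1,952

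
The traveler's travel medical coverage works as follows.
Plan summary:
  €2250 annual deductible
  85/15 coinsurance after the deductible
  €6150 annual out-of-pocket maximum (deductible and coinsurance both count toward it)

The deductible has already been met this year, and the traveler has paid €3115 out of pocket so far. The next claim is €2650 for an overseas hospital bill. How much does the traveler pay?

€397.50

The deductible is already satisfied, so the full bill goes to coinsurance.
15% of €2650 = €397.50 falls to the traveler.
Year-to-date out-of-pocket becomes €3115 + €397.50 = €3512.50, still under the €6150 maximum, so no cap applies.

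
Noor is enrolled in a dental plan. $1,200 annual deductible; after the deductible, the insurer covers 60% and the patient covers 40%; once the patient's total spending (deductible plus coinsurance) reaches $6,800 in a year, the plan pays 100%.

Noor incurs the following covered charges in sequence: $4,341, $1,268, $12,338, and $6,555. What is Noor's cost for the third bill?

$3,836.40

#1 ($4,341): deductible takes $1,200, $3,141 remains; coinsurance $3,141 × 40% = $1,256.40. Cost to patient: $2,456.40. OOP to date $2,456.40.
#2 ($1,268): 40% coinsurance on $1,268 = $507.20. Patient pays $507.20; OOP now $2,963.60.
#3 ($12,338): deductible met; 40% of $12,338 = $4,935.20. OOP would hit $7,898.80 > $6,800, so the cap limits the patient to $6,800 − $2,963.60 = $3,836.40.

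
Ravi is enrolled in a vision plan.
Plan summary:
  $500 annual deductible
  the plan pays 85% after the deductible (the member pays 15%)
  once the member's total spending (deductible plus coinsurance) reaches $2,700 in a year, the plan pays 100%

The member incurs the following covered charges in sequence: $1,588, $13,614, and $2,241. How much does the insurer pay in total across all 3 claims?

$14,743

Claim 1 ($1,588): $500 finishes the deductible; $1,088 goes to coinsurance; member's 15% is $163.20. Member owes $663.20 (running OOP $663.20). Plan pays $1,588 − $663.20 = $924.80.
Claim 2 ($13,614): deductible met; 15% of $13,614 = $2,042.10. OOP would hit $2,705.30 > $2,700, so the cap limits the member to $2,700 − $663.20 = $2,036.80. Insurer: $13,614 − $2,036.80 = $11,577.20.
Claim 3 ($2,241): 15% coinsurance on $2,241 = $336.15. Adding that to $2,700 gives $3,036.15, past the $2,700 cap; member pays only $2,700 − $2,700 = $0. Insurer: $2,241 − $0 = $2,241.
Insurer total: $924.80 + $11,577.20 + $2,241 = $14,743.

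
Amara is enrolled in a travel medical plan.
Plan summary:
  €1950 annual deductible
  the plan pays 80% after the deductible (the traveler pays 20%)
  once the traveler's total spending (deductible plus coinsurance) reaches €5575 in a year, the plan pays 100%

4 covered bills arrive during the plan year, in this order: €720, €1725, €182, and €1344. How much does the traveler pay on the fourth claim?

Claim 1 — €720: all of it applies to the deductible. Traveler owes €720 (running OOP €720).
Claim 2 — €1725: €1230 finishes the deductible; €495 goes to coinsurance; traveler's 20% is €99. Traveler owes €1329 (running OOP €2049).
Claim 3 — €182: deductible met; 20% of €182 = €36.40. Cost to traveler: €36.40. OOP to date €2085.40.
Claim 4 — €1344: 20% coinsurance on €1344 = €268.80. Traveler pays €268.80; OOP now €2354.20.

€268.80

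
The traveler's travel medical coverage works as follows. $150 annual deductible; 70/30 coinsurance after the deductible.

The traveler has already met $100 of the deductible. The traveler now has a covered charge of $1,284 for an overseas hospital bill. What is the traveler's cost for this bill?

Remaining deductible: $150 − $100 = $50.
The remaining $1,234 (= $1,284 − $50) moves to coinsurance.
Coinsurance: $1,234 × 30% = $370.20.
So the traveler owes $50 + $370.20 = $420.20.

$420.20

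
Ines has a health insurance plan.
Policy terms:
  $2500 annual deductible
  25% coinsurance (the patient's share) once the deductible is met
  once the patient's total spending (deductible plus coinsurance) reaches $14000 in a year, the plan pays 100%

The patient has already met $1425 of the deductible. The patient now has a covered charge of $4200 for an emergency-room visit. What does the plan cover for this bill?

Remaining deductible: $2500 − $1425 = $1075.
That leaves $4200 − $1075 = $3125 for coinsurance.
Patient's 25% share of $3125 is $781.25.
That puts the patient's cost at $1075 + $781.25 = $1856.25 before any cap.
Cumulative spending $1425 + $1856.25 = $3281.25 stays under the $14000 maximum.
The insurer covers the remainder: $4200 − $1856.25 = $2343.75.

$2343.75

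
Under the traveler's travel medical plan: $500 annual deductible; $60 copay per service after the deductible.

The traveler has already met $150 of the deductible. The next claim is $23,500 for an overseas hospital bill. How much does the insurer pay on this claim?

$23,090

$150 of the $500 deductible is already met, leaving $350.
After the $350 deductible portion, $23,500 − $350 = $23,150 is subject to the copay.
Copay on this service: $60.
So the traveler owes $350 + $60 = $410.
Insurer pays the balance: $23,500 − $410 = $23,090.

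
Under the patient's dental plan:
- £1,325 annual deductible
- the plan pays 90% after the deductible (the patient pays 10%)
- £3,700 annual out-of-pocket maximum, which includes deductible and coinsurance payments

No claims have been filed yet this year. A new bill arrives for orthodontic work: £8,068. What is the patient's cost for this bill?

Nothing has been paid toward the £1,325 deductible, so the first £1,325 of this charge is applied there.
After the £1,325 deductible portion, £8,068 − £1,325 = £6,743 is subject to coinsurance.
Patient's 10% share of £6,743 is £674.30.
So the patient owes £1,325 + £674.30 = £1,999.30 before any cap.
Year-to-date out-of-pocket becomes £0 + £1,999.30 = £1,999.30, still under the £3,700 maximum, so no cap applies.

£1,999.30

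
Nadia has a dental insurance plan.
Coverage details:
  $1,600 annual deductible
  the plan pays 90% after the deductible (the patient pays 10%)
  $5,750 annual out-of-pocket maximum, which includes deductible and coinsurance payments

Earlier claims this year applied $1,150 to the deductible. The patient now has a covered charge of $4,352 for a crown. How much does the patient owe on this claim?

$840.20

Deductible still to meet: $1,600 − $1,150 = $450.
That leaves $4,352 − $450 = $3,902 for coinsurance.
Coinsurance: $3,902 × 10% = $390.20.
Patient responsibility before any cap: $450 + $390.20 = $840.20.
Year-to-date out-of-pocket becomes $1,150 + $840.20 = $1,990.20, still under the $5,750 maximum, so no cap applies.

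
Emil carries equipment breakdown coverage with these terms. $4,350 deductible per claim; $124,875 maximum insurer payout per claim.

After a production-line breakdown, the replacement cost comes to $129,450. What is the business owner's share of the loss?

Less the $4,350 deductible: $129,450 − $4,350 = $125,100.
$125,100 exceeds the $124,875 limit, so the insurer pays the limit: $124,875.
The business owner bears the rest of the original loss: $129,450 − $124,875 = $4,575.

$4,575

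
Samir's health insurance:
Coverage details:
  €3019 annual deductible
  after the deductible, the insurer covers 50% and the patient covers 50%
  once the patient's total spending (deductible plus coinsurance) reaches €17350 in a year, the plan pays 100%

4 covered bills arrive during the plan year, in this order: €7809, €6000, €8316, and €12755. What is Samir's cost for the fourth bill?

€4778

Claim 1 (€7809): €3019 finishes the deductible; €4790 goes to coinsurance; 50% of €4790 = €2395. Patient owes €5414 (running OOP €5414).
Claim 2 (€6000): deductible already satisfied, so patient's share is 50% × €6000 = €3000. Patient owes €3000 (running OOP €8414).
Claim 3 (€8316): deductible already satisfied, so patient's share is 50% × €8316 = €4158. Patient pays €4158; OOP now €12572.
Claim 4 (€12755): 50% coinsurance on €12755 = €6377.50. Adding that to €12572 gives €18949.50, past the €17350 cap; patient pays only €17350 − €12572 = €4778.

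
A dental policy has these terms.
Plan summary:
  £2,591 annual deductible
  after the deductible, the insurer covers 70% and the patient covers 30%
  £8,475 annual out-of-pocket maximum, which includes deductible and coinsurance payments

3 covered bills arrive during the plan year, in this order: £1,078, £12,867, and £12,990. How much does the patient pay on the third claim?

£2,477.80

Claim 1 — £1,078: fully absorbed by the deductible. Patient pays £1,078; OOP now £1,078.
Claim 2 — £12,867: deductible takes £1,513, £11,354 remains; patient's 30% is £3,406.20. Patient owes £4,919.20 (running OOP £5,997.20).
Claim 3 — £12,990: deductible already satisfied, so patient's share is 30% × £12,990 = £3,897. Adding that to £5,997.20 gives £9,894.20, past the £8,475 cap; patient pays only £8,475 − £5,997.20 = £2,477.80.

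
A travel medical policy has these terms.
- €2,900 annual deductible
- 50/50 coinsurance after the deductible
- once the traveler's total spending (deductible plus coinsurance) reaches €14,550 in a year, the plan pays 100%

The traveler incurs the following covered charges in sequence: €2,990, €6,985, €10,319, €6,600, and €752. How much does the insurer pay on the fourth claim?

€3,647

#1 (€2,990): €2,900 finishes the deductible; €90 goes to coinsurance; traveler's 50% is €45. Traveler pays €2,945; OOP now €2,945. Insurer: €2,990 − €2,945 = €45.
#2 (€6,985): 50% coinsurance on €6,985 = €3,492.50. Cost to traveler: €3,492.50. OOP to date €6,437.50. Plan pays €6,985 − €3,492.50 = €3,492.50.
#3 (€10,319): 50% coinsurance on €10,319 = €5,159.50. Traveler pays €5,159.50; OOP now €11,597. Insurer: €10,319 − €5,159.50 = €5,159.50.
#4 (€6,600): deductible met; 50% of €6,600 = €3,300. That would push OOP to €14,897, over the €14,550 cap, so traveler pays €14,550 − €11,597 = €2,953. Plan pays €6,600 − €2,953 = €3,647.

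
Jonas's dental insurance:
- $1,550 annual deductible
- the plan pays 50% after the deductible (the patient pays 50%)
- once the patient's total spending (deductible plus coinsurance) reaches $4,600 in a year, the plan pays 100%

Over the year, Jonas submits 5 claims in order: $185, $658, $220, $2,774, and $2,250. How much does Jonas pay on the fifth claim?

Claim 1 — $185: fully absorbed by the deductible. Patient owes $185 (running OOP $185).
Claim 2 — $658: fully absorbed by the deductible. Patient owes $658 (running OOP $843).
Claim 3 — $220: entire amount goes to the deductible. Patient owes $220 (running OOP $1,063).
Claim 4 — $2,774: deductible takes $487, $2,287 remains; coinsurance $2,287 × 50% = $1,143.50. Patient owes $1,630.50 (running OOP $2,693.50).
Claim 5 — $2,250: deductible already satisfied, so patient's share is 50% × $2,250 = $1,125. Cost to patient: $1,125. OOP to date $3,818.50.

$1,125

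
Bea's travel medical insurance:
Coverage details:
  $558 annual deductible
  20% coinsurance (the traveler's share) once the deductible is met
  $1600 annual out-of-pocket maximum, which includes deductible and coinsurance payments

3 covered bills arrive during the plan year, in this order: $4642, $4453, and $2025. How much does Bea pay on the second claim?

Bill 1, $4642: $558 finishes the deductible; $4084 goes to coinsurance; traveler's 20% is $816.80. Traveler pays $1374.80; OOP now $1374.80.
Bill 2, $4453: deductible already satisfied, so traveler's share is 20% × $4453 = $890.60. OOP would hit $2265.40 > $1600, so the cap limits the traveler to $1600 − $1374.80 = $225.20.

$225.20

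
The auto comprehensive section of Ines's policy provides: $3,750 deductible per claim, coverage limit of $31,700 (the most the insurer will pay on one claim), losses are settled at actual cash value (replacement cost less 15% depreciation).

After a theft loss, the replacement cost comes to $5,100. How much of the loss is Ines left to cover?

$4,515

Actual cash value after 15% depreciation: $5,100 × 85% = $4,335.
Subtract the deductible: $4,335 − $3,750 = $585.
$585 is within the $31,700 limit, so the insurer pays $585.
Out of pocket: $5,100 − $585 = $4,515.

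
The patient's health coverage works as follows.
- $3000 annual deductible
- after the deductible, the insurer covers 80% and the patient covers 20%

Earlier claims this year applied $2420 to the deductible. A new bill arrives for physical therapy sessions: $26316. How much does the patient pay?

Remaining deductible: $3000 − $2420 = $580.
That leaves $26316 − $580 = $25736 for coinsurance.
Patient's 20% share of $25736 is $5147.20.
Patient responsibility: $580 + $5147.20 = $5727.20.

$5727.20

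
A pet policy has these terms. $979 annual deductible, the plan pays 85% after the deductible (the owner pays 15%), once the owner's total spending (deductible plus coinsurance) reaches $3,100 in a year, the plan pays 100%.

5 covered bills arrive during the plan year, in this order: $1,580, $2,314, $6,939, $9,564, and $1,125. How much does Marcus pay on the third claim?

Bill 1, $1,580: $979 finishes the deductible; $601 goes to coinsurance; coinsurance $601 × 15% = $90.15. Owner owes $1,069.15 (running OOP $1,069.15).
Bill 2, $2,314: 15% coinsurance on $2,314 = $347.10. Owner owes $347.10 (running OOP $1,416.25).
Bill 3, $6,939: 15% coinsurance on $6,939 = $1,040.85. Owner owes $1,040.85 (running OOP $2,457.10).

$1,040.85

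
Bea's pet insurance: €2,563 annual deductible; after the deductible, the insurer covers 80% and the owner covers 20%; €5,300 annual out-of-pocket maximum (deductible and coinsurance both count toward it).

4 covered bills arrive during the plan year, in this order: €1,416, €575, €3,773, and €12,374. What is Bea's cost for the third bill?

Claim 1 — €1,416: entire amount goes to the deductible. Owner owes €1,416 (running OOP €1,416).
Claim 2 — €575: all of it applies to the deductible. Owner pays €575; OOP now €1,991.
Claim 3 — €3,773: €572 to deductible, leaving €3,201; owner's 20% is €640.20. Owner owes €1,212.20 (running OOP €3,203.20).

€1,212.20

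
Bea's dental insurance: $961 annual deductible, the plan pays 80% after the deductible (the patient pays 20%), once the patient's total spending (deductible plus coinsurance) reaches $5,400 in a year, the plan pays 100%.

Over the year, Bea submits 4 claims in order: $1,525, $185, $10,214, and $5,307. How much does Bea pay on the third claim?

#1 ($1,525): $961 finishes the deductible; $564 goes to coinsurance; 20% of $564 = $112.80. Patient owes $1,073.80 (running OOP $1,073.80).
#2 ($185): deductible met; 20% of $185 = $37. Cost to patient: $37. OOP to date $1,110.80.
#3 ($10,214): 20% coinsurance on $10,214 = $2,042.80. Patient owes $2,042.80 (running OOP $3,153.60).

$2,042.80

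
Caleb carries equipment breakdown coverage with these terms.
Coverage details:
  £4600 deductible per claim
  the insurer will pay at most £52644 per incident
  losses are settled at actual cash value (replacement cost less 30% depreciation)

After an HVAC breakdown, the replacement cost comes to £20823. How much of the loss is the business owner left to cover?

£10846.90

At 30% depreciation, ACV = £20823 − £6246.90 = £14576.10.
Less the £4600 deductible: £14576.10 − £4600 = £9976.10.
That's under the £52644 cap, so the insurer reimburses the full £9976.10.
Out of pocket: £20823 − £9976.10 = £10846.90.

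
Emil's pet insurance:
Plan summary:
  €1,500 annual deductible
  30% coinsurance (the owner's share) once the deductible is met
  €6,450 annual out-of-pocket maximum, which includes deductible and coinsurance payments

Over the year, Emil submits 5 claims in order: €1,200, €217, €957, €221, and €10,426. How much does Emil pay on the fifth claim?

Claim 1 (€1,200): entire amount goes to the deductible. Owner owes €1,200 (running OOP €1,200).
Claim 2 (€217): entire amount goes to the deductible. Owner owes €217 (running OOP €1,417).
Claim 3 (€957): deductible takes €83, €874 remains; 30% of €874 = €262.20. Owner pays €345.20; OOP now €1,762.20.
Claim 4 (€221): deductible already satisfied, so owner's share is 30% × €221 = €66.30. Cost to owner: €66.30. OOP to date €1,828.50.
Claim 5 (€10,426): deductible met; 30% of €10,426 = €3,127.80. Cost to owner: €3,127.80. OOP to date €4,956.30.

€3,127.80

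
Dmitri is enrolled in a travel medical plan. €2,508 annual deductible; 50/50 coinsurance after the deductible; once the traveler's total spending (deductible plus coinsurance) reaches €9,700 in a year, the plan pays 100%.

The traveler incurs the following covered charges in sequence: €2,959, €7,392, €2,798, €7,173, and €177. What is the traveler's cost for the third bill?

€1,399

Claim 1 (€2,959): €2,508 to deductible, leaving €451; 50% of €451 = €225.50. Cost to traveler: €2,733.50. OOP to date €2,733.50.
Claim 2 (€7,392): deductible already satisfied, so traveler's share is 50% × €7,392 = €3,696. Traveler owes €3,696 (running OOP €6,429.50).
Claim 3 (€2,798): 50% coinsurance on €2,798 = €1,399. Cost to traveler: €1,399. OOP to date €7,828.50.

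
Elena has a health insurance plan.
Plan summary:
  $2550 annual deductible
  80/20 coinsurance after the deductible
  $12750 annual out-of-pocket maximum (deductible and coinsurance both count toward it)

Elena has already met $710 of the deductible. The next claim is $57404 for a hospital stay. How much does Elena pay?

$12040

$710 of the $2550 deductible is already met, leaving $1840.
After the $1840 deductible portion, $57404 − $1840 = $55564 is subject to coinsurance.
20% of $55564 = $11112.80 falls to the patient.
Patient responsibility before any cap: $1840 + $11112.80 = $12952.80.
Adding $12952.80 to the $710 already spent would give $13662.80, which exceeds the $12750 cap; the patient pays just $12750 − $710 = $12040.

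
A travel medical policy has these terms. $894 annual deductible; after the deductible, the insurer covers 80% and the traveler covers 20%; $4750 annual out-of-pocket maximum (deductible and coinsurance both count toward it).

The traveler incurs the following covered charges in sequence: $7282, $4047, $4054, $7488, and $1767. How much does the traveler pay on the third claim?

$810.80

#1 ($7282): deductible takes $894, $6388 remains; coinsurance $6388 × 20% = $1277.60. Cost to traveler: $2171.60. OOP to date $2171.60.
#2 ($4047): deductible met; 20% of $4047 = $809.40. Cost to traveler: $809.40. OOP to date $2981.
#3 ($4054): deductible met; 20% of $4054 = $810.80. Traveler pays $810.80; OOP now $3791.80.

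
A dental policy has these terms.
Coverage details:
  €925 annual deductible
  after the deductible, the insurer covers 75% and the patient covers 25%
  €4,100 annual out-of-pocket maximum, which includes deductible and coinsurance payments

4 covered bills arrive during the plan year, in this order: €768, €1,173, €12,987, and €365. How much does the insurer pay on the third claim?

Bill 1, €768: all of it applies to the deductible. Cost to patient: €768. OOP to date €768. Insurer: €768 − €768 = €0.
Bill 2, €1,173: €157 to deductible, leaving €1,016; 25% of €1,016 = €254. Patient owes €411 (running OOP €1,179). Insurer: €1,173 − €411 = €762.
Bill 3, €12,987: deductible already satisfied, so patient's share is 25% × €12,987 = €3,246.75. That would push OOP to €4,425.75, over the €4,100 cap, so patient pays €4,100 − €1,179 = €2,921. Plan pays €12,987 − €2,921 = €10,066.

€10,066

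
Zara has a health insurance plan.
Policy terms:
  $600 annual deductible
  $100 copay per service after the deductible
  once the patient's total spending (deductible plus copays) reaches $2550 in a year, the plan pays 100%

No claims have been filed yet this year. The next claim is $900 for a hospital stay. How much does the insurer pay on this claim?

The full $600 deductible is still open; $600 of this bill applies to it.
The remaining $300 (= $900 − $600) moves to the copay.
Copay on this service: $100.
That puts the patient's cost at $600 + $100 = $700 before any cap.
Cumulative spending $0 + $700 = $700 stays under the $2550 maximum.
Insurer pays the balance: $900 − $700 = $200.

$200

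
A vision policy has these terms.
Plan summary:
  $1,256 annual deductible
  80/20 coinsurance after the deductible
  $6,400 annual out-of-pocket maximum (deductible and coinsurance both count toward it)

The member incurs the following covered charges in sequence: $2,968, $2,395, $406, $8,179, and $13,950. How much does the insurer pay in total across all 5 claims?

Claim 1 — $2,968: deductible takes $1,256, $1,712 remains; member's 20% is $342.40. Cost to member: $1,598.40. OOP to date $1,598.40. Insurer: $2,968 − $1,598.40 = $1,369.60.
Claim 2 — $2,395: deductible met; 20% of $2,395 = $479. Member pays $479; OOP now $2,077.40. Plan pays $2,395 − $479 = $1,916.
Claim 3 — $406: deductible met; 20% of $406 = $81.20. Member owes $81.20 (running OOP $2,158.60). Plan pays $406 − $81.20 = $324.80.
Claim 4 — $8,179: 20% coinsurance on $8,179 = $1,635.80. Member owes $1,635.80 (running OOP $3,794.40). Insurer: $8,179 − $1,635.80 = $6,543.20.
Claim 5 — $13,950: 20% coinsurance on $13,950 = $2,790. That would push OOP to $6,584.40, over the $6,400 cap, so member pays $6,400 − $3,794.40 = $2,605.60. Plan pays $13,950 − $2,605.60 = $11,344.40.
Insurer total: $1,369.60 + $1,916 + $324.80 + $6,543.20 + $11,344.40 = $21,498.

$21,498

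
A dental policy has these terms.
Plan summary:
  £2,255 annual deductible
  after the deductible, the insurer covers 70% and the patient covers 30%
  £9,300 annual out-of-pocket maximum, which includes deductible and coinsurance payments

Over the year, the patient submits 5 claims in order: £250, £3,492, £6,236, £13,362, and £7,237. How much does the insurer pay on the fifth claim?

£6,517.50

Bill 1, £250: fully absorbed by the deductible. Cost to patient: £250. OOP to date £250. Plan pays £250 − £250 = £0.
Bill 2, £3,492: £2,005 finishes the deductible; £1,487 goes to coinsurance; coinsurance £1,487 × 30% = £446.10. Cost to patient: £2,451.10. OOP to date £2,701.10. Plan pays £3,492 − £2,451.10 = £1,040.90.
Bill 3, £6,236: 30% coinsurance on £6,236 = £1,870.80. Cost to patient: £1,870.80. OOP to date £4,571.90. Insurer: £6,236 − £1,870.80 = £4,365.20.
Bill 4, £13,362: deductible met; 30% of £13,362 = £4,008.60. Patient owes £4,008.60 (running OOP £8,580.50). Plan pays £13,362 − £4,008.60 = £9,353.40.
Bill 5, £7,237: 30% coinsurance on £7,237 = £2,171.10. OOP would hit £10,751.60 > £9,300, so the cap limits the patient to £9,300 − £8,580.50 = £719.50. Plan pays £7,237 − £719.50 = £6,517.50.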